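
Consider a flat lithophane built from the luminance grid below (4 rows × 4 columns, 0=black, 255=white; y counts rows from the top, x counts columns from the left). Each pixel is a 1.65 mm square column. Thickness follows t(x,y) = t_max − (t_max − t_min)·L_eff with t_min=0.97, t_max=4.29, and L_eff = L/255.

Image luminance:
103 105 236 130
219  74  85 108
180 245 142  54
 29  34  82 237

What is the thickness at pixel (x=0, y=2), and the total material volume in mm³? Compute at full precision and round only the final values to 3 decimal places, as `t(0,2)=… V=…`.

t(0,2)=1.946 V=113.748

span = t_max - t_min = 4.29 - 0.97 = 3.320
L(0,2) = 180, L_eff = 180/255 = 0.705882
t(0,2) = 4.29 - 3.320·0.705882 = 1.946
Σt over all 4·4 pixels = 266351/6375 ≈ 41.7805490
V = pitch²·Σt = 1.65²·266351/6375 = 113.748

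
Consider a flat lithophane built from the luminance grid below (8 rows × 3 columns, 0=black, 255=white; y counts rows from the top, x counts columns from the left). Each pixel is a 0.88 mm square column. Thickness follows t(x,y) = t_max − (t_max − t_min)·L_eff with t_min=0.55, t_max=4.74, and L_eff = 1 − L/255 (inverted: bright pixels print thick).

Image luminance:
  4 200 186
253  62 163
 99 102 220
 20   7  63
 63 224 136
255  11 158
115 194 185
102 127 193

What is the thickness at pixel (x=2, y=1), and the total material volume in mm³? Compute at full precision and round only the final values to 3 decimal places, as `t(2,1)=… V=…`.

span = t_max - t_min = 4.74 - 0.55 = 4.190
L(2,1) = 163, L_eff = 1 - 163/255 = 0.360784 (inverted)
t(2,1) = 4.74 - 4.190·0.360784 = 3.228
Σt over all 8·3 pixels = 826549/12750 ≈ 64.8273725
V = pitch²·Σt = 0.88²·826549/12750 = 50.202

t(2,1)=3.228 V=50.202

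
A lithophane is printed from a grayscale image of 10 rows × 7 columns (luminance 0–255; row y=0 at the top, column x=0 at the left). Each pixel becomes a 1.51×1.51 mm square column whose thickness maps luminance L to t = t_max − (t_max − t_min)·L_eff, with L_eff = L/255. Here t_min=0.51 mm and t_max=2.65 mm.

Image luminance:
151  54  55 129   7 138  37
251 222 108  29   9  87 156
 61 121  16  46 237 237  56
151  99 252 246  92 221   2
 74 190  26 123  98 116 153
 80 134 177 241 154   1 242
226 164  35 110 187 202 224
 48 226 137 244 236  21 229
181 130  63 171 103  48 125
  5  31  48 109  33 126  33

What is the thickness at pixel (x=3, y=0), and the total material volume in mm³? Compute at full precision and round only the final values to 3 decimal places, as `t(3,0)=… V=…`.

span = t_max - t_min = 2.65 - 0.51 = 2.140
L(3,0) = 129, L_eff = 129/255 = 0.505882
t(3,0) = 2.65 - 2.140·0.505882 = 1.567
Σt over all 10·7 pixels = 482569/4250 ≈ 113.5456471
V = pitch²·Σt = 1.51²·482569/4250 = 258.895

t(3,0)=1.567 V=258.895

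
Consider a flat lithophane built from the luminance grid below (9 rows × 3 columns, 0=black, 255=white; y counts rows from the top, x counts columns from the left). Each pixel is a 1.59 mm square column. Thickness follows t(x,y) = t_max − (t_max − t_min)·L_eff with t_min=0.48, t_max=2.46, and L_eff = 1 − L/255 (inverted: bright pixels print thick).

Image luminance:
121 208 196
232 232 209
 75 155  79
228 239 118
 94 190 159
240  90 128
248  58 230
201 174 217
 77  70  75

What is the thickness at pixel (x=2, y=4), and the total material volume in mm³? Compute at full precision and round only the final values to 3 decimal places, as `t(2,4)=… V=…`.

span = t_max - t_min = 2.46 - 0.48 = 1.980
L(2,4) = 159, L_eff = 1 - 159/255 = 0.376471 (inverted)
t(2,4) = 2.46 - 1.980·0.376471 = 1.715
Σt over all 9·3 pixels = 198399/4250 ≈ 46.6821176
V = pitch²·Σt = 1.59²·198399/4250 = 118.017

t(2,4)=1.715 V=118.017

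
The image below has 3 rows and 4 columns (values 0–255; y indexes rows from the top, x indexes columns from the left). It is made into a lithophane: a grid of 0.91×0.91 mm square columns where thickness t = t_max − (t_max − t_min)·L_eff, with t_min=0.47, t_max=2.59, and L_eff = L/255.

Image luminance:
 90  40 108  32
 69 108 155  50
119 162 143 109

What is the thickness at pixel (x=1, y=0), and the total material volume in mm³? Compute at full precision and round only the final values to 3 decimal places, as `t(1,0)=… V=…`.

span = t_max - t_min = 2.59 - 0.47 = 2.120
L(1,0) = 40, L_eff = 40/255 = 0.156863
t(1,0) = 2.59 - 2.120·0.156863 = 2.257
Σt over all 3·4 pixels = 9022/425 ≈ 21.2282353
V = pitch²·Σt = 0.91²·9022/425 = 17.579

t(1,0)=2.257 V=17.579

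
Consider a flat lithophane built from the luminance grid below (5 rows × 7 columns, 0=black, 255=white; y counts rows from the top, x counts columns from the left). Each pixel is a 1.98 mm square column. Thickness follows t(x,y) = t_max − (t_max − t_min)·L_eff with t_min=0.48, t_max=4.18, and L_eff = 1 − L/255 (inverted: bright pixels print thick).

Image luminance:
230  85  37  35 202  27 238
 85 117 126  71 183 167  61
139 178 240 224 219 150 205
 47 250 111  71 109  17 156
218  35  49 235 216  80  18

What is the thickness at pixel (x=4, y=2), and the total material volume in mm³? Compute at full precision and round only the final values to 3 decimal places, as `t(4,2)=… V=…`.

t(4,2)=3.658 V=329.294

span = t_max - t_min = 4.18 - 0.48 = 3.700
L(4,2) = 219, L_eff = 1 - 219/255 = 0.141176 (inverted)
t(4,2) = 4.18 - 3.700·0.141176 = 3.658
Σt over all 5·7 pixels = 214187/2550 ≈ 83.9949020
V = pitch²·Σt = 1.98²·214187/2550 = 329.294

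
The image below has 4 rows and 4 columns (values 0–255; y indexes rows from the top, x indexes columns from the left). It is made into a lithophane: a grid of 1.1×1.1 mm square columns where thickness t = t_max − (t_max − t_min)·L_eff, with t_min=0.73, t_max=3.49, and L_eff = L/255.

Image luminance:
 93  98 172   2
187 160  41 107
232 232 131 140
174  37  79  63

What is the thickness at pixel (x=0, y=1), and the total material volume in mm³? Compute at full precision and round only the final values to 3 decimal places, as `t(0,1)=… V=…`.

t(0,1)=1.466 V=42.054

span = t_max - t_min = 3.49 - 0.73 = 2.760
L(0,1) = 187, L_eff = 187/255 = 0.733333
t(0,1) = 3.49 - 2.760·0.733333 = 1.466
Σt over all 4·4 pixels = 73856/2125 ≈ 34.7557647
V = pitch²·Σt = 1.1²·73856/2125 = 42.054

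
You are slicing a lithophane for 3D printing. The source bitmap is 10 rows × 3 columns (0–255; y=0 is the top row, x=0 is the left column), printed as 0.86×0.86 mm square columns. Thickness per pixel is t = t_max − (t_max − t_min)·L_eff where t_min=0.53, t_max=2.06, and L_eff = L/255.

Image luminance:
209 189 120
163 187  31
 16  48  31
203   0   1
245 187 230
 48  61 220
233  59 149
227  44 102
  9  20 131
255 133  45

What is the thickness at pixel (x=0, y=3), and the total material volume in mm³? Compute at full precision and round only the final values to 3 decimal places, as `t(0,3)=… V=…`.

span = t_max - t_min = 2.06 - 0.53 = 1.530
L(0,3) = 203, L_eff = 203/255 = 0.796078
t(0,3) = 2.06 - 1.530·0.796078 = 0.842
Σt over all 10·3 pixels = 40.224
V = pitch²·Σt = 0.86²·40.224 = 29.750

t(0,3)=0.842 V=29.750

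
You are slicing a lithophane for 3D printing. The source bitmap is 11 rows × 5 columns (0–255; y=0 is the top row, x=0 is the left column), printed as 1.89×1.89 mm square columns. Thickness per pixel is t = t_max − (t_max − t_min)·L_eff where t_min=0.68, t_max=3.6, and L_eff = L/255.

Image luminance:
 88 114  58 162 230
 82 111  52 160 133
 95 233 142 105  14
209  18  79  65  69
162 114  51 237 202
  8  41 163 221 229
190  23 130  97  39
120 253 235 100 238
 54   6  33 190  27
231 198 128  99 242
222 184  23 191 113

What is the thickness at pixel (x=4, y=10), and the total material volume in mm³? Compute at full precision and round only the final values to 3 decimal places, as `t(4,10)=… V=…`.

t(4,10)=2.306 V=420.416

span = t_max - t_min = 3.6 - 0.68 = 2.920
L(4,10) = 113, L_eff = 113/255 = 0.443137
t(4,10) = 3.6 - 2.920·0.443137 = 2.306
Σt over all 11·5 pixels = 750301/6375 ≈ 117.6942745
V = pitch²·Σt = 1.89²·750301/6375 = 420.416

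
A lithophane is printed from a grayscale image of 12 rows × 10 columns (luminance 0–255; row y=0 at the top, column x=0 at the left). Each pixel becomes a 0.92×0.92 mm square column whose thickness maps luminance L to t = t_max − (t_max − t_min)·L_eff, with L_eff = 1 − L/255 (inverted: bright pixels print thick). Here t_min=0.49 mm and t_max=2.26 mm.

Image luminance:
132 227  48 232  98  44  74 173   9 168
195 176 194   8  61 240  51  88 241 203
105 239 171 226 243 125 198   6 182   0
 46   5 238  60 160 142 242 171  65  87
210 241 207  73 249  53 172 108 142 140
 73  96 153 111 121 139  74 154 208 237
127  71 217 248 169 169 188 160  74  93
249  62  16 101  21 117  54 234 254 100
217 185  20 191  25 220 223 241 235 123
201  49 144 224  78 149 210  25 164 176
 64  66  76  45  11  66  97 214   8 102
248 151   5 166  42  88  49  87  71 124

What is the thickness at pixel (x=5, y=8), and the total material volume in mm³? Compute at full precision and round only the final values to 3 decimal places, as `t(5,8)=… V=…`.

span = t_max - t_min = 2.26 - 0.49 = 1.770
L(5,8) = 220, L_eff = 1 - 220/255 = 0.137255 (inverted)
t(5,8) = 2.26 - 1.770·0.137255 = 2.017
Σt over all 12·10 pixels = 720071/4250 ≈ 169.4284706
V = pitch²·Σt = 0.92²·720071/4250 = 143.404

t(5,8)=2.017 V=143.404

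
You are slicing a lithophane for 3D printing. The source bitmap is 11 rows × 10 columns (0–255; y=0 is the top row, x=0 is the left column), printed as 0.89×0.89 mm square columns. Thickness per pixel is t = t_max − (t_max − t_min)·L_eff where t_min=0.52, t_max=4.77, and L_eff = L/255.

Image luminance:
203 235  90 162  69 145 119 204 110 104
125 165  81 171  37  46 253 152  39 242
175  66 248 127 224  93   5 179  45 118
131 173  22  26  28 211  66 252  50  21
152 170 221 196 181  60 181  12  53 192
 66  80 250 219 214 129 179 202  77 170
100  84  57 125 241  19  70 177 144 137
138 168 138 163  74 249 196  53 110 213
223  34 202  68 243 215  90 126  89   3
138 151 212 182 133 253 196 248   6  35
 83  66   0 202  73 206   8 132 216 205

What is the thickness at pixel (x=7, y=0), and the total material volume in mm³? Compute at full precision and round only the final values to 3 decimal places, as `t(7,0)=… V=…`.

span = t_max - t_min = 4.77 - 0.52 = 4.250
L(7,0) = 204, L_eff = 204/255 = 0.800000
t(7,0) = 4.77 - 4.250·0.800000 = 1.370
Σt over all 11·10 pixels = 4193/15 ≈ 279.5333333
V = pitch²·Σt = 0.89²·4193/15 = 221.418

t(7,0)=1.370 V=221.418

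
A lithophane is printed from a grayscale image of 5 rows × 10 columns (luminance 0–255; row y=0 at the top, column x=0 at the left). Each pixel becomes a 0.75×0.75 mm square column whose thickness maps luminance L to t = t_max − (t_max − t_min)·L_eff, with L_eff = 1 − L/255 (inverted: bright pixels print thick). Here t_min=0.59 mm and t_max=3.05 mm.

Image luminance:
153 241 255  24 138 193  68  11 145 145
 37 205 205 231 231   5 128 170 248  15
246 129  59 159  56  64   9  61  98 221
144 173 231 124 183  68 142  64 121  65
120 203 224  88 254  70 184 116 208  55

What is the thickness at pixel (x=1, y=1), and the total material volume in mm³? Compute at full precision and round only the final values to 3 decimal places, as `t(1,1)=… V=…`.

span = t_max - t_min = 3.05 - 0.59 = 2.460
L(1,1) = 205, L_eff = 1 - 205/255 = 0.196078 (inverted)
t(1,1) = 3.05 - 2.460·0.196078 = 2.568
Σt over all 5·10 pixels = 201821/2125 ≈ 94.9745882
V = pitch²·Σt = 0.75²·201821/2125 = 53.423

t(1,1)=2.568 V=53.423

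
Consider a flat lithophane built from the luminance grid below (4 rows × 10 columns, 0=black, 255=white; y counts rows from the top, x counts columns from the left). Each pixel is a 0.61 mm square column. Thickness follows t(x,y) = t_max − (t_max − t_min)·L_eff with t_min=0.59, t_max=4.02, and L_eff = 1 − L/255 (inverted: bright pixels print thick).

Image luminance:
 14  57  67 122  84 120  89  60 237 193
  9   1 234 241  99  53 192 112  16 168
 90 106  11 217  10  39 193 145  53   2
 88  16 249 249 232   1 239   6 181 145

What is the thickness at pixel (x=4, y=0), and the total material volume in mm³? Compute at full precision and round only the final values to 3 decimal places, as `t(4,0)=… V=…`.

t(4,0)=1.720 V=31.004

span = t_max - t_min = 4.02 - 0.59 = 3.430
L(4,0) = 84, L_eff = 1 - 84/255 = 0.670588 (inverted)
t(4,0) = 4.02 - 3.430·0.670588 = 1.720
Σt over all 4·10 pixels = 35412/425 ≈ 83.3223529
V = pitch²·Σt = 0.61²·35412/425 = 31.004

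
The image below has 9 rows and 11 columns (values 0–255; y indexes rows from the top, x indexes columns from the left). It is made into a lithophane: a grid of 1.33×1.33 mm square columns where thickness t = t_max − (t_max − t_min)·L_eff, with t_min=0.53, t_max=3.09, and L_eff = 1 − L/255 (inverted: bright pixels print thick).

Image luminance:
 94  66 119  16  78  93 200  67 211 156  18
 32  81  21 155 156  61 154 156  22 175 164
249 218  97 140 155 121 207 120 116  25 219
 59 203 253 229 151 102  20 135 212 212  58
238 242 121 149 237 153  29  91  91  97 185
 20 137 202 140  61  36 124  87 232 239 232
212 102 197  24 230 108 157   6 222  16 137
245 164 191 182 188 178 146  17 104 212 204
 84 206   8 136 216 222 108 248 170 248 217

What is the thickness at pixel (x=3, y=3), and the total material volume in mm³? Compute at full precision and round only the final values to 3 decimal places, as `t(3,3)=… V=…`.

t(3,3)=2.829 V=338.661

span = t_max - t_min = 3.09 - 0.53 = 2.560
L(3,3) = 229, L_eff = 1 - 229/255 = 0.101961 (inverted)
t(3,3) = 3.09 - 2.560·0.101961 = 2.829
Σt over all 9·11 pixels = 4882049/25500 ≈ 191.4529020
V = pitch²·Σt = 1.33²·4882049/25500 = 338.661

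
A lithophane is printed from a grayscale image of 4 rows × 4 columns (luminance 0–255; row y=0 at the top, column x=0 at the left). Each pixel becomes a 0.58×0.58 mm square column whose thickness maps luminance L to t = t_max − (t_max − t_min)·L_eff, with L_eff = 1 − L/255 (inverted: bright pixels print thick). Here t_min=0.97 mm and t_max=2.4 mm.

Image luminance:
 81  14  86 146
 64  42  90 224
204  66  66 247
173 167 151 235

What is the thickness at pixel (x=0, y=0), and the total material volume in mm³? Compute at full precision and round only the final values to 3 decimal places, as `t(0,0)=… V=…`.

span = t_max - t_min = 2.4 - 0.97 = 1.430
L(0,0) = 81, L_eff = 1 - 81/255 = 0.682353 (inverted)
t(0,0) = 2.4 - 1.430·0.682353 = 1.424
Σt over all 4·4 pixels = 172442/6375 ≈ 27.0497255
V = pitch²·Σt = 0.58²·172442/6375 = 9.100

t(0,0)=1.424 V=9.100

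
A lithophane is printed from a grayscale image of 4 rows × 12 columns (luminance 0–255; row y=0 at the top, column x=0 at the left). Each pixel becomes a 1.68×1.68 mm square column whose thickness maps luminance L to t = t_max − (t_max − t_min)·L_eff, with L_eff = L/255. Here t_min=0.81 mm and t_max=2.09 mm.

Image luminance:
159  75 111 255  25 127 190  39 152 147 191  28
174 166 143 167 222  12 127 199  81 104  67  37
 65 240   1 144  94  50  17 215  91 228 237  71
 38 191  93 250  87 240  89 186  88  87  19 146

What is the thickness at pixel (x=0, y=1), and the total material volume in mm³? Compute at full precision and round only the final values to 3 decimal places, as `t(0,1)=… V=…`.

span = t_max - t_min = 2.09 - 0.81 = 1.280
L(0,1) = 174, L_eff = 174/255 = 0.682353
t(0,1) = 2.09 - 1.280·0.682353 = 1.217
Σt over all 4·12 pixels = 89732/1275 ≈ 70.3780392
V = pitch²·Σt = 1.68²·89732/1275 = 198.635

t(0,1)=1.217 V=198.635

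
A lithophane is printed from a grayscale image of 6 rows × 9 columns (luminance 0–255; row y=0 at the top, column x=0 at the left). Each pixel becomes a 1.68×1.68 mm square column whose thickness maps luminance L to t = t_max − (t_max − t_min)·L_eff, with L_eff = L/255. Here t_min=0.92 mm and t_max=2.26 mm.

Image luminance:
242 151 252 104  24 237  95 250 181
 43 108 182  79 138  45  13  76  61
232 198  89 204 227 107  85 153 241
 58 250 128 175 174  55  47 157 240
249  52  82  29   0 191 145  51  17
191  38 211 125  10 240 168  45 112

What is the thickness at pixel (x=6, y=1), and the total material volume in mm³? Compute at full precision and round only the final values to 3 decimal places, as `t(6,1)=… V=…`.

span = t_max - t_min = 2.26 - 0.92 = 1.340
L(6,1) = 13, L_eff = 13/255 = 0.050980
t(6,1) = 2.26 - 1.340·0.050980 = 2.192
Σt over all 6·9 pixels = 1083191/12750 ≈ 84.9561569
V = pitch²·Σt = 1.68²·1083191/12750 = 239.780

t(6,1)=2.192 V=239.780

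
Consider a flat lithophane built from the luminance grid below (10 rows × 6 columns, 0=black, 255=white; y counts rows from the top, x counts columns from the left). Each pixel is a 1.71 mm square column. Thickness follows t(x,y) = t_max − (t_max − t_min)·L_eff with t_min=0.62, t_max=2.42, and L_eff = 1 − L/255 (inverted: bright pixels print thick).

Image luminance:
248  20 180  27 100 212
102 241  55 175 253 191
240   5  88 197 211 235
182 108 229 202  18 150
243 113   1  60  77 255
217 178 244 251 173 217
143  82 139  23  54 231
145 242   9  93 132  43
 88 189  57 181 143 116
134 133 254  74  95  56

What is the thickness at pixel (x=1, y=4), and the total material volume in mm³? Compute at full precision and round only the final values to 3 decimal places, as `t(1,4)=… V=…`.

span = t_max - t_min = 2.42 - 0.62 = 1.800
L(1,4) = 113, L_eff = 1 - 113/255 = 0.556863 (inverted)
t(1,4) = 2.42 - 1.800·0.556863 = 1.418
Σt over all 10·6 pixels = 41472/425 ≈ 97.5811765
V = pitch²·Σt = 1.71²·41472/425 = 285.337

t(1,4)=1.418 V=285.337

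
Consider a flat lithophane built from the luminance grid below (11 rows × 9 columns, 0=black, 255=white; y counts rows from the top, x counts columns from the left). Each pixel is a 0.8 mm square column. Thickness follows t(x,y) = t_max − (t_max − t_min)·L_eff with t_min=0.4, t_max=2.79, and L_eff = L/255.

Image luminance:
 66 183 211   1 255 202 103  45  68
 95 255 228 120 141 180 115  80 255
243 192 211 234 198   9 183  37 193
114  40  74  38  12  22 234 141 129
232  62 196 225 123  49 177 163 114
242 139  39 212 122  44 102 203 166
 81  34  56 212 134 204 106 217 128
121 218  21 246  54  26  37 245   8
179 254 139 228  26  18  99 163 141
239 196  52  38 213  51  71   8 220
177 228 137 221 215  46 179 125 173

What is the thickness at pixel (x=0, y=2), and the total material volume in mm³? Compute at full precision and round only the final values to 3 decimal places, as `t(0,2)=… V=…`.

t(0,2)=0.512 V=95.790

span = t_max - t_min = 2.79 - 0.4 = 2.390
L(0,2) = 243, L_eff = 243/255 = 0.952941
t(0,2) = 2.79 - 2.390·0.952941 = 0.512
Σt over all 11·9 pixels = 954154/6375 ≈ 149.6712157
V = pitch²·Σt = 0.8²·954154/6375 = 95.790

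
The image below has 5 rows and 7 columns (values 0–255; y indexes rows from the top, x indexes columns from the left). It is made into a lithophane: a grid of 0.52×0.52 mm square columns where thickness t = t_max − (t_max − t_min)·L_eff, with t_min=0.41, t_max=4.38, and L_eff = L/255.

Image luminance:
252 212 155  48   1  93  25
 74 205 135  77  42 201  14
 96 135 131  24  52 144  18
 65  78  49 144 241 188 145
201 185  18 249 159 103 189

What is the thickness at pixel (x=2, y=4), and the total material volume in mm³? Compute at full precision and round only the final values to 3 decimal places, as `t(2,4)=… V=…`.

span = t_max - t_min = 4.38 - 0.41 = 3.970
L(2,4) = 18, L_eff = 18/255 = 0.070588
t(2,4) = 4.38 - 3.970·0.070588 = 4.100
Σt over all 5·7 pixels = 66541/750 ≈ 88.7213333
V = pitch²·Σt = 0.52²·66541/750 = 23.990

t(2,4)=4.100 V=23.990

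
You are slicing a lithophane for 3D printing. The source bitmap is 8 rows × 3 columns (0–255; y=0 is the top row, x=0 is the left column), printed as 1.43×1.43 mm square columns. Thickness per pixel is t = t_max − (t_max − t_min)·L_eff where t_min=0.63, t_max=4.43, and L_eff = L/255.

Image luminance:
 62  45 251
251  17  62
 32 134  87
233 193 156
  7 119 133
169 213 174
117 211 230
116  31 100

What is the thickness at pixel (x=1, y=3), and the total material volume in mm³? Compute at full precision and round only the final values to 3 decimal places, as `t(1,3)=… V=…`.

span = t_max - t_min = 4.43 - 0.63 = 3.800
L(1,3) = 193, L_eff = 193/255 = 0.756863
t(1,3) = 4.43 - 3.800·0.756863 = 1.554
Σt over all 8·3 pixels = 75841/1275 ≈ 59.4831373
V = pitch²·Σt = 1.43²·75841/1275 = 121.637

t(1,3)=1.554 V=121.637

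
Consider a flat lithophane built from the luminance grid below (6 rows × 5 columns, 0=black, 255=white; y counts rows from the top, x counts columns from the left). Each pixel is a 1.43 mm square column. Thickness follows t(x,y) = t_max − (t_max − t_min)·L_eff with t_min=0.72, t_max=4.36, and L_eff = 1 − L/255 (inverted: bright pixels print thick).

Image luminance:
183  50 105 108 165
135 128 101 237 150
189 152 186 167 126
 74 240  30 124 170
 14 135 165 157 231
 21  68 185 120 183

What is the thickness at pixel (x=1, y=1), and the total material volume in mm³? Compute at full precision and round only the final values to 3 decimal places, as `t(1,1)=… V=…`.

t(1,1)=2.547 V=163.819

span = t_max - t_min = 4.36 - 0.72 = 3.640
L(1,1) = 128, L_eff = 1 - 128/255 = 0.498039 (inverted)
t(1,1) = 4.36 - 3.640·0.498039 = 2.547
Σt over all 6·5 pixels = 510709/6375 ≈ 80.1112157
V = pitch²·Σt = 1.43²·510709/6375 = 163.819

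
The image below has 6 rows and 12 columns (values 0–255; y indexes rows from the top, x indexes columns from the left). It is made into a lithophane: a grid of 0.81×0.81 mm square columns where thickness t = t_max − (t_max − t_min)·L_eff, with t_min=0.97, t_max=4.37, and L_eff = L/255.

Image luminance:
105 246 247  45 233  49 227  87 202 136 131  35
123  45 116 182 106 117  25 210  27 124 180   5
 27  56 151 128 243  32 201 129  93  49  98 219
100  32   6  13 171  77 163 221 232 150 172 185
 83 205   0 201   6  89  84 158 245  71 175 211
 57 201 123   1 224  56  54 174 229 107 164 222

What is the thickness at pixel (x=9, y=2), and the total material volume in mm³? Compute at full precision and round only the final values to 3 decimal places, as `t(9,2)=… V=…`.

t(9,2)=3.717 V=126.907

span = t_max - t_min = 4.37 - 0.97 = 3.400
L(9,2) = 49, L_eff = 49/255 = 0.192157
t(9,2) = 4.37 - 3.400·0.192157 = 3.717
Σt over all 6·12 pixels = 14507/75 ≈ 193.4266667
V = pitch²·Σt = 0.81²·14507/75 = 126.907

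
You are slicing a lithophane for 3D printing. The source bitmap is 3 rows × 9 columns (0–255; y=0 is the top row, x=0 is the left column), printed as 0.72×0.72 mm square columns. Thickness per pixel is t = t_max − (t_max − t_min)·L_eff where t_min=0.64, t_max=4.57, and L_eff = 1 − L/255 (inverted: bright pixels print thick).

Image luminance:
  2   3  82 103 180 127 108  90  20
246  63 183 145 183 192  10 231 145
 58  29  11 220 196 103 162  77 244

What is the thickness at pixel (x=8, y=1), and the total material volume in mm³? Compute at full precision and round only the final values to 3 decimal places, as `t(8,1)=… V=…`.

t(8,1)=2.875 V=34.628

span = t_max - t_min = 4.57 - 0.64 = 3.930
L(8,1) = 145, L_eff = 1 - 145/255 = 0.431373 (inverted)
t(8,1) = 4.57 - 3.930·0.431373 = 2.875
Σt over all 3·9 pixels = 66.798
V = pitch²·Σt = 0.72²·66.798 = 34.628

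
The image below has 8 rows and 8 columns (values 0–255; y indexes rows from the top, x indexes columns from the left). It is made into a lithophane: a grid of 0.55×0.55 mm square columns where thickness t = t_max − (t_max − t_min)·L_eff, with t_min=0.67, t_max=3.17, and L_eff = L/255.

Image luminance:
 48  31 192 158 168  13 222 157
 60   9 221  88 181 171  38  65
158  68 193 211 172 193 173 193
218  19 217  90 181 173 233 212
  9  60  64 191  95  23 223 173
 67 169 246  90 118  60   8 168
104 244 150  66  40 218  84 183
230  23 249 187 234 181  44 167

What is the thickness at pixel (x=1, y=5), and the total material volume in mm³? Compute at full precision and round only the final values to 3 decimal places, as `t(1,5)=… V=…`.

t(1,5)=1.513 V=35.588

span = t_max - t_min = 3.17 - 0.67 = 2.500
L(1,5) = 169, L_eff = 169/255 = 0.662745
t(1,5) = 3.17 - 2.500·0.662745 = 1.513
Σt over all 8·8 pixels = 49999/425 ≈ 117.6447059
V = pitch²·Σt = 0.55²·49999/425 = 35.588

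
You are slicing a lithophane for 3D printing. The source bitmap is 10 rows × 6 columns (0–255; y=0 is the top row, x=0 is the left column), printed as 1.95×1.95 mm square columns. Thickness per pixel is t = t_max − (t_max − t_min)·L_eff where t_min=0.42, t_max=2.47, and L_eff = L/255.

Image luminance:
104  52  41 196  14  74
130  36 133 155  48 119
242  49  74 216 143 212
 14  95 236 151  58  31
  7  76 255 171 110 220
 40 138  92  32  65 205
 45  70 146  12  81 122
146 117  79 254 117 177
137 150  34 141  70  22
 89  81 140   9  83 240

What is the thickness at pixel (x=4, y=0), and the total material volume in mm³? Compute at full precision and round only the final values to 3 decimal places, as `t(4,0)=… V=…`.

t(4,0)=2.357 V=361.897

span = t_max - t_min = 2.47 - 0.42 = 2.050
L(4,0) = 14, L_eff = 14/255 = 0.054902
t(4,0) = 2.47 - 2.050·0.054902 = 2.357
Σt over all 10·6 pixels = 7138/75 ≈ 95.1733333
V = pitch²·Σt = 1.95²·7138/75 = 361.897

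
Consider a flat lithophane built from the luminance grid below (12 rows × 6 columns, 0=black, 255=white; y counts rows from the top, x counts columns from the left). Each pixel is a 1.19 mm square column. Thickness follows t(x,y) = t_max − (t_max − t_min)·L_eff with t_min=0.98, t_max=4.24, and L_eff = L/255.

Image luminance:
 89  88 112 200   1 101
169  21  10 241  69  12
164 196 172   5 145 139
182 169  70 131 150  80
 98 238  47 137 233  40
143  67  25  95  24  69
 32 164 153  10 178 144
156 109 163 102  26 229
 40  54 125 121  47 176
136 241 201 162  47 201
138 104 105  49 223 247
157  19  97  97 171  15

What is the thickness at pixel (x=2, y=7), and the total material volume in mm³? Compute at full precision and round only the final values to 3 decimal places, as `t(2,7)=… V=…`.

span = t_max - t_min = 4.24 - 0.98 = 3.260
L(2,7) = 163, L_eff = 163/255 = 0.639216
t(2,7) = 4.24 - 3.260·0.639216 = 2.156
Σt over all 12·6 pixels = 2527847/12750 ≈ 198.2625098
V = pitch²·Σt = 1.19²·2527847/12750 = 280.760

t(2,7)=2.156 V=280.760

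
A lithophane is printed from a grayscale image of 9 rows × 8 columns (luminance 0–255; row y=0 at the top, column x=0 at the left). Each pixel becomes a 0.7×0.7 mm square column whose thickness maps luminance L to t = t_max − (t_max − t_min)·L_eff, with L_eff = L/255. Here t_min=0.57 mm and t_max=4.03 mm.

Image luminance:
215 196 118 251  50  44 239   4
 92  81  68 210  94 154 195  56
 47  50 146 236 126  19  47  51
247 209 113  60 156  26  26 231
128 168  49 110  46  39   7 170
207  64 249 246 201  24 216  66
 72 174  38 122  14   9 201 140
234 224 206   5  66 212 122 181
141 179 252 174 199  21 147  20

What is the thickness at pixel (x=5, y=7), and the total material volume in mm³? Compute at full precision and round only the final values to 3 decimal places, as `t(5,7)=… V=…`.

span = t_max - t_min = 4.03 - 0.57 = 3.460
L(5,7) = 212, L_eff = 212/255 = 0.831373
t(5,7) = 4.03 - 3.460·0.831373 = 1.153
Σt over all 9·8 pixels = 71418/425 ≈ 168.0423529
V = pitch²·Σt = 0.7²·71418/425 = 82.341

t(5,7)=1.153 V=82.341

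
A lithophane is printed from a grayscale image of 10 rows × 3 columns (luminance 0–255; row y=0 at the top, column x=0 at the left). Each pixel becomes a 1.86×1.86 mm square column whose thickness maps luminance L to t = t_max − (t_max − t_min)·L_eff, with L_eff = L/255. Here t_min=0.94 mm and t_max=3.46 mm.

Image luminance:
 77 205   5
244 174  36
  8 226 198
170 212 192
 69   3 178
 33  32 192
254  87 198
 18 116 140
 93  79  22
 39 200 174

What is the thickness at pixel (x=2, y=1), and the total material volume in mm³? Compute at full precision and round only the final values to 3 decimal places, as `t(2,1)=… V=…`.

span = t_max - t_min = 3.46 - 0.94 = 2.520
L(2,1) = 36, L_eff = 36/255 = 0.141176
t(2,1) = 3.46 - 2.520·0.141176 = 3.104
Σt over all 10·3 pixels = 143421/2125 ≈ 67.4922353
V = pitch²·Σt = 1.86²·143421/2125 = 233.496

t(2,1)=3.104 V=233.496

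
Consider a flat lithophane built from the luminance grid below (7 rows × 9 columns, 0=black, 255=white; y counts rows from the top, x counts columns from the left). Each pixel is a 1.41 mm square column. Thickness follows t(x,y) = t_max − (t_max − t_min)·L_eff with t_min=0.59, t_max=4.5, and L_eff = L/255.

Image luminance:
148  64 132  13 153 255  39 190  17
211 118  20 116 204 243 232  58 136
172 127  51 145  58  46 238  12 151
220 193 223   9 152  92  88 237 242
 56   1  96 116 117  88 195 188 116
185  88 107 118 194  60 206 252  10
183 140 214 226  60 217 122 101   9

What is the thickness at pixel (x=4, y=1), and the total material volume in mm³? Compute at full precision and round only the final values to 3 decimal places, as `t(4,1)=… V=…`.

t(4,1)=1.372 V=311.522

span = t_max - t_min = 4.5 - 0.59 = 3.910
L(4,1) = 204, L_eff = 204/255 = 0.800000
t(4,1) = 4.5 - 3.910·0.800000 = 1.372
Σt over all 7·9 pixels = 11752/75 ≈ 156.6933333
V = pitch²·Σt = 1.41²·11752/75 = 311.522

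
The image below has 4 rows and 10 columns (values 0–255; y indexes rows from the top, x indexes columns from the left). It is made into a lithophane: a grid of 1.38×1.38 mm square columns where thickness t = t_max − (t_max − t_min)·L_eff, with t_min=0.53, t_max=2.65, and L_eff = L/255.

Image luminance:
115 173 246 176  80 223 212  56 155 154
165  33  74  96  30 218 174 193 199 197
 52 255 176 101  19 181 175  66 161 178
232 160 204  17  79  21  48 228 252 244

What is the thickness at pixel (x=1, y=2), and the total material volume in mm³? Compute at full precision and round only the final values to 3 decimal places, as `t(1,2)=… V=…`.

span = t_max - t_min = 2.65 - 0.53 = 2.120
L(1,2) = 255, L_eff = 255/255 = 1.000000
t(1,2) = 2.65 - 2.120·1.000000 = 0.530
Σt over all 4·10 pixels = 367396/6375 ≈ 57.6307451
V = pitch²·Σt = 1.38²·367396/6375 = 109.752

t(1,2)=0.530 V=109.752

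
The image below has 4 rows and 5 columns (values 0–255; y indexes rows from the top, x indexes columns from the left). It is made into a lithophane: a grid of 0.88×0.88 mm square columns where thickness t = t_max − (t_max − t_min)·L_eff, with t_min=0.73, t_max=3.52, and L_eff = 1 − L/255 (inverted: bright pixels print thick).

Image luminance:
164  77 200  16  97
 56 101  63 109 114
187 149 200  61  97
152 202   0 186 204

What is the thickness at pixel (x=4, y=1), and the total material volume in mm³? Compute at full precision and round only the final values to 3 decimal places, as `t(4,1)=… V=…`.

t(4,1)=1.977 V=31.938

span = t_max - t_min = 3.52 - 0.73 = 2.790
L(4,1) = 114, L_eff = 1 - 114/255 = 0.552941 (inverted)
t(4,1) = 3.52 - 2.790·0.552941 = 1.977
Σt over all 4·5 pixels = 70111/1700 ≈ 41.2417647
V = pitch²·Σt = 0.88²·70111/1700 = 31.938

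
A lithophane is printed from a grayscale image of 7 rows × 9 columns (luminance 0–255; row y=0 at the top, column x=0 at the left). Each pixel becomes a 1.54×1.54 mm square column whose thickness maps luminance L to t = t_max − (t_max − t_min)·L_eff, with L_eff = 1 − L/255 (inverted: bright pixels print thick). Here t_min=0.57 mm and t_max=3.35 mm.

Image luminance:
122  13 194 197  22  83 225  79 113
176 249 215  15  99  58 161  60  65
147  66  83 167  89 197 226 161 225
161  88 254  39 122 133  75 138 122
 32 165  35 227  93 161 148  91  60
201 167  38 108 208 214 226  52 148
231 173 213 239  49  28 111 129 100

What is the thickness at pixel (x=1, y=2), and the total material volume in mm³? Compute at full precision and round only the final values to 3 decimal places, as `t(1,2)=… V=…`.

span = t_max - t_min = 3.35 - 0.57 = 2.780
L(1,2) = 66, L_eff = 1 - 66/255 = 0.741176 (inverted)
t(1,2) = 3.35 - 2.780·0.741176 = 1.290
Σt over all 7·9 pixels = 1073071/8500 ≈ 126.2436471
V = pitch²·Σt = 1.54²·1073071/8500 = 299.399

t(1,2)=1.290 V=299.399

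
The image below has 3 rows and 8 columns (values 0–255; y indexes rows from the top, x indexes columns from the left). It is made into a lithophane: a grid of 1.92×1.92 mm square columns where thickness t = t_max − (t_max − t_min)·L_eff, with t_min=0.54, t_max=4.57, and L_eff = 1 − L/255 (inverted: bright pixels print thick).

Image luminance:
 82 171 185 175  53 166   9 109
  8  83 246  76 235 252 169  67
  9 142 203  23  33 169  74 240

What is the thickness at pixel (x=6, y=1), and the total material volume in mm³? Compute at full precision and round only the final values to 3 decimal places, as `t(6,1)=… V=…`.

span = t_max - t_min = 4.57 - 0.54 = 4.030
L(6,1) = 169, L_eff = 1 - 169/255 = 0.337255 (inverted)
t(6,1) = 4.57 - 4.030·0.337255 = 3.211
Σt over all 3·8 pixels = 510339/8500 ≈ 60.0398824
V = pitch²·Σt = 1.92²·510339/8500 = 221.331

t(6,1)=3.211 V=221.331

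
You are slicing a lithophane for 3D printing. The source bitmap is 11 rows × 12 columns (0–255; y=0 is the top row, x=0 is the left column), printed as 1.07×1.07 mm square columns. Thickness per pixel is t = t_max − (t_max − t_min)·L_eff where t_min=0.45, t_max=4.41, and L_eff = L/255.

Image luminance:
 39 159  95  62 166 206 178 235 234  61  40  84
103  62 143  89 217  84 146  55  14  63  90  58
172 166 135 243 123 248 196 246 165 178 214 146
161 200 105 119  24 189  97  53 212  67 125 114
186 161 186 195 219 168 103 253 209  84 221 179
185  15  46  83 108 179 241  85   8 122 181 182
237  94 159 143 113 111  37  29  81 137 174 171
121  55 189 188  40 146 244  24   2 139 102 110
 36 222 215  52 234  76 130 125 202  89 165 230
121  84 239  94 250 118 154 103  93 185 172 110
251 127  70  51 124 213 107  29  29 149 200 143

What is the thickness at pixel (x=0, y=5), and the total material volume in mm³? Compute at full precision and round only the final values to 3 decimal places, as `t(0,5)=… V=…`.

span = t_max - t_min = 4.41 - 0.45 = 3.960
L(0,5) = 185, L_eff = 185/255 = 0.725490
t(0,5) = 4.41 - 3.960·0.725490 = 1.537
Σt over all 11·12 pixels = 649011/2125 ≈ 305.4169412
V = pitch²·Σt = 1.07²·649011/2125 = 349.672

t(0,5)=1.537 V=349.672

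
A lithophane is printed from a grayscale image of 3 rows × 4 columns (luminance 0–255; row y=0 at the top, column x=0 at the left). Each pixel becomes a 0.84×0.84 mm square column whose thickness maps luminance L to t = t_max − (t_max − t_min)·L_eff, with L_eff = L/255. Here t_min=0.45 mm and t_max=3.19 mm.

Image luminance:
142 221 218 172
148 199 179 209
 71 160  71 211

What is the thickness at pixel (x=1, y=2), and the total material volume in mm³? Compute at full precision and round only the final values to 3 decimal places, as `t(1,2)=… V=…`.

t(1,2)=1.471 V=11.839

span = t_max - t_min = 3.19 - 0.45 = 2.740
L(1,2) = 160, L_eff = 160/255 = 0.627451
t(1,2) = 3.19 - 2.740·0.627451 = 1.471
Σt over all 3·4 pixels = 71311/4250 ≈ 16.7790588
V = pitch²·Σt = 0.84²·71311/4250 = 11.839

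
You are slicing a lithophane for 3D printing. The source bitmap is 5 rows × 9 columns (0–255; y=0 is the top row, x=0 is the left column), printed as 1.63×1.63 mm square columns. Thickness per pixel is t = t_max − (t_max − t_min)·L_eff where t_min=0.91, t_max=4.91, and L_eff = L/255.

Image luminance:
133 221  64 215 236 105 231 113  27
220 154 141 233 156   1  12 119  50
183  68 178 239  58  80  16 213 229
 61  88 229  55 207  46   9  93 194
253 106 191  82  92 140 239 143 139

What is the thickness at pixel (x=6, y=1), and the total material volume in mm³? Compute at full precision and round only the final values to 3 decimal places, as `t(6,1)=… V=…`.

t(6,1)=4.722 V=334.397

span = t_max - t_min = 4.91 - 0.91 = 4.000
L(6,1) = 12, L_eff = 12/255 = 0.047059
t(6,1) = 4.91 - 4.000·0.047059 = 4.722
Σt over all 5·9 pixels = 128377/1020 ≈ 125.8598039
V = pitch²·Σt = 1.63²·128377/1020 = 334.397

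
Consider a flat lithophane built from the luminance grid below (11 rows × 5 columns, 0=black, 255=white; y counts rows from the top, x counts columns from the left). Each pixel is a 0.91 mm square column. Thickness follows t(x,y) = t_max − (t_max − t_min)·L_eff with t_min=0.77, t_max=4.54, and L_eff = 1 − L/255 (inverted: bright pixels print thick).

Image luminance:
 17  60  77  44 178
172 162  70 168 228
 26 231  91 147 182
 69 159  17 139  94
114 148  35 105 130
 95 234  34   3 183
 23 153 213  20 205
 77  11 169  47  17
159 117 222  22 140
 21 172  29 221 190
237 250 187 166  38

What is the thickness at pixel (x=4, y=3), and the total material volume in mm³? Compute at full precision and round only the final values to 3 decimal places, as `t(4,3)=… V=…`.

t(4,3)=2.160 V=114.869

span = t_max - t_min = 4.54 - 0.77 = 3.770
L(4,3) = 94, L_eff = 1 - 94/255 = 0.631373 (inverted)
t(4,3) = 4.54 - 3.770·0.631373 = 2.160
Σt over all 11·5 pixels = 3537211/25500 ≈ 138.7141569
V = pitch²·Σt = 0.91²·3537211/25500 = 114.869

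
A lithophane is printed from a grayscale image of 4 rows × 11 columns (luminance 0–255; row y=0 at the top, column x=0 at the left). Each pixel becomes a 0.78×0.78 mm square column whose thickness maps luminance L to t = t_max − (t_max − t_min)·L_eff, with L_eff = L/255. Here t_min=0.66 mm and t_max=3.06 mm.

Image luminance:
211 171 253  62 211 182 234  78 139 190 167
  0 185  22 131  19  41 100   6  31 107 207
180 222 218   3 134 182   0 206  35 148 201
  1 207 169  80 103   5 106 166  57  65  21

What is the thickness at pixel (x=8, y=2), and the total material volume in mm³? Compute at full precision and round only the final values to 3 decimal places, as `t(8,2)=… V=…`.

span = t_max - t_min = 3.06 - 0.66 = 2.400
L(8,2) = 35, L_eff = 35/255 = 0.137255
t(8,2) = 3.06 - 2.400·0.137255 = 2.731
Σt over all 4·11 pixels = 36198/425 ≈ 85.1717647
V = pitch²·Σt = 0.78²·36198/425 = 51.819

t(8,2)=2.731 V=51.819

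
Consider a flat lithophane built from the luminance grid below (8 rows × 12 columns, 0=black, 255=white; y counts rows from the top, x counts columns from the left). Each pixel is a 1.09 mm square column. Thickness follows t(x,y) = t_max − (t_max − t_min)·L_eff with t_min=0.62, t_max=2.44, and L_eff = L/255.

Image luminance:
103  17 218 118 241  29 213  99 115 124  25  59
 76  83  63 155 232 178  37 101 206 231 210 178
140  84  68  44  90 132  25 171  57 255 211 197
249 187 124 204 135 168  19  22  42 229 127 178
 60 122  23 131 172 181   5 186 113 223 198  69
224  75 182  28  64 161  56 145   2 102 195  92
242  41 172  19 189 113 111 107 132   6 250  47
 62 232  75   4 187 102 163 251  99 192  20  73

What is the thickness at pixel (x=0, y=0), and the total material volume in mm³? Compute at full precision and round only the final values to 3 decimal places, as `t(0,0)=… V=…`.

span = t_max - t_min = 2.44 - 0.62 = 1.820
L(0,0) = 103, L_eff = 103/255 = 0.403922
t(0,0) = 2.44 - 1.820·0.403922 = 1.705
Σt over all 8·12 pixels = 632521/4250 ≈ 148.8284706
V = pitch²·Σt = 1.09²·632521/4250 = 176.823

t(0,0)=1.705 V=176.823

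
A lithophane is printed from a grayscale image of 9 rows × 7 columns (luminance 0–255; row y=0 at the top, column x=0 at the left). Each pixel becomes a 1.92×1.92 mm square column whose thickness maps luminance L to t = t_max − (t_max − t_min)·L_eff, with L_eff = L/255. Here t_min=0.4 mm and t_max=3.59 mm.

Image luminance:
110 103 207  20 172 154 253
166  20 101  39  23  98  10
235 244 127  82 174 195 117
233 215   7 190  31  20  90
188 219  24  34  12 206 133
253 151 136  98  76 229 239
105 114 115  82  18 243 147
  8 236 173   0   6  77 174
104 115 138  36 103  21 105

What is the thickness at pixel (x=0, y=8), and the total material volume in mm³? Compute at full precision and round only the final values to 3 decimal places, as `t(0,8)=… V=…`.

t(0,8)=2.289 V=485.392

span = t_max - t_min = 3.59 - 0.4 = 3.190
L(0,8) = 104, L_eff = 104/255 = 0.407843
t(0,8) = 3.59 - 3.190·0.407843 = 2.289
Σt over all 9·7 pixels = 1119203/8500 ≈ 131.6709412
V = pitch²·Σt = 1.92²·1119203/8500 = 485.392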